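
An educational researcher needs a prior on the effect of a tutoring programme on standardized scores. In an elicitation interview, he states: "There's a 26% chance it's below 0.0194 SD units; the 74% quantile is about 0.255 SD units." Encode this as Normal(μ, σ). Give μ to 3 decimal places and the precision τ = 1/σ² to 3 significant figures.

For Normal(μ,σ), the p-quantile is μ + z_p·σ. Here z_{0.26} = -0.6433, z_{0.74} = 0.6433.
So 0.0194 = μ − 0.6433σ and 0.255 = μ + 0.6433σ.
Subtracting: σ = (0.255 − 0.0194)/(0.6433 − (-0.6433)) = 0.183.
Then μ = 0.0194 − (-0.6433)·0.183 = 0.137.
Precision τ = 1/σ² = 1/0.1831² = 29.8.

μ = 0.137, τ = 29.8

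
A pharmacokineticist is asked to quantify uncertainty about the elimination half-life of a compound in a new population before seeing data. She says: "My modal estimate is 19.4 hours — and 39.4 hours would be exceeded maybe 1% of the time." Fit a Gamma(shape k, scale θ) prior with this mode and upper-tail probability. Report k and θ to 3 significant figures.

k ≈ 10.8, θ ≈ 1.99

Gamma(k,θ) with k>1 has mode (k−1)θ, so θ = 19.4/(k−1).
Need P(X < 39.4) = 0.99 with θ tied to k this way. Start at k = 2, θ = 19.4: P(X<39.4) ≈ 0.602.
Too low — raise k to concentrate. Iterating converges to k ≈ 10.8.
Then θ = 19.4/(10.8−1) ≈ 1.99.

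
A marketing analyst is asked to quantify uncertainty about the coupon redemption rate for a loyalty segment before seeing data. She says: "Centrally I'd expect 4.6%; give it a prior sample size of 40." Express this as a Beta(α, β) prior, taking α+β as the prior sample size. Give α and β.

Under the effective-sample-size interpretation, Beta(α, β) has prior mean α/(α+β) and prior sample size α+β.
So α+β = 40 and α/(α+β) = 0.046, giving α = 0.046·40 = 1.84 and β = 40 − 1.84 = 38.16.

α = 1.84, β = 38.16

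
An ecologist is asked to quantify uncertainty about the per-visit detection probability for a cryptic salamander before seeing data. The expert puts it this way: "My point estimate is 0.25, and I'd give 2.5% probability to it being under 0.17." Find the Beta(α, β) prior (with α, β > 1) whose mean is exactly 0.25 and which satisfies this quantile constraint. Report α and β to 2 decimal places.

α ≈ 24.62, β ≈ 73.86

With mean 0.25 fixed, write α = 0.25s, β = 0.75s where s = α+β.
Need P(θ < 0.17) = 0.025 under Beta(0.25s, 0.75s). Normal approximation: (q−m)/√(m(1−m)/s) ≈ z_{0.025} = -1.96, so s ≈ 0.25·0.75·(-1.96)²/(0.17−0.25)² = 112.5.
At s = 112.5: P(θ<0.17) ≈ 0.018. Adjusting to match 0.025 gives s ≈ 98.48.
So α = 0.25·98.48 ≈ 24.62, β = 0.75·98.48 ≈ 73.86.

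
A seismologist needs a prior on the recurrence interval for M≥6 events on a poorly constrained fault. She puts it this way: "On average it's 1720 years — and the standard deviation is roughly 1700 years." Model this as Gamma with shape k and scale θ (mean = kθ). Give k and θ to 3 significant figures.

For Gamma(k, scale θ): mean = kθ, variance = kθ², so CV = 1/√k.
CV = SD/mean = 1700/1720 = 0.9884, hence k = 1/CV² = 1.02.
Then θ = mean/k = 1720/1.02 = 1680.

k ≈ 1.02, θ ≈ 1680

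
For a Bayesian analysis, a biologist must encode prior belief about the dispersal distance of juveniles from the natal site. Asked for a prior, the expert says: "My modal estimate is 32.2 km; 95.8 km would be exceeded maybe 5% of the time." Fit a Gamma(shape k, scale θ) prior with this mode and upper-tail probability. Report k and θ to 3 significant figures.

Gamma(k,θ) with k>1 has mode (k−1)θ, so θ = 32.2/(k−1).
Need P(X < 95.8) = 0.95 with θ tied to k this way. Start at k = 2, θ = 32.2: P(X<95.8) ≈ 0.797.
Too low — raise k to concentrate. Iterating converges to k ≈ 3.23.
Then θ = 32.2/(3.23−1) ≈ 14.4.

k ≈ 3.23, θ ≈ 14.4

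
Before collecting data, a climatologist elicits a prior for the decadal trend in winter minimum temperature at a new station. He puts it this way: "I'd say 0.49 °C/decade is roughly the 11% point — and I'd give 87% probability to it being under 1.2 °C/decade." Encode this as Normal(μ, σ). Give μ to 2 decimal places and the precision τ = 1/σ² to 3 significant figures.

The p-quantile of Normal(μ,σ) is μ + z_p·σ, with z_{0.11} = -1.227 and z_{0.87} = 1.126.
Eliminate σ: μ = (z₂·x₁ − z₁·x₂)/(z₂ − z₁) = (1.126·0.49 − (-1.227)·1.2)/2.353 = 0.86.
Then σ = (x₂ − x₁)/(z₂ − z₁) = (1.2 − 0.49)/2.353 = 0.30.
Precision τ = 1/σ² = 1/0.3018² = 11.

μ = 0.86, τ = 11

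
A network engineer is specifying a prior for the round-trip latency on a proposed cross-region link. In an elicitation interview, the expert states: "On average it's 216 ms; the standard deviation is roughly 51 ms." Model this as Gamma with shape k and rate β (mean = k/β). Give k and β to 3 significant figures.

For Gamma(k, rate β): mean = k/β, variance = k/β², so CV = 1/√k.
CV = SD/mean = 51/216 = 0.2361, hence k = 1/CV² = 17.9.
Then β = k/mean = 17.9/216 = 0.083.

k ≈ 17.9, β ≈ 0.083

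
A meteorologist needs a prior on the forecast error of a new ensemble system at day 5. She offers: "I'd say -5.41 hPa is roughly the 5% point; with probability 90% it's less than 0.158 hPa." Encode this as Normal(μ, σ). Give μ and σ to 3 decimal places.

μ = -2.280, σ = 1.903

For Normal(μ,σ), the p-quantile is μ + z_p·σ. Here z_{0.05} = -1.645, z_{0.9} = 1.282.
So -5.41 = μ − 1.645σ and 0.158 = μ + 1.282σ.
Subtracting: σ = (0.158 − -5.41)/(1.282 − (-1.645)) = 1.903.
Then μ = -5.41 − (-1.645)·1.903 = -2.280.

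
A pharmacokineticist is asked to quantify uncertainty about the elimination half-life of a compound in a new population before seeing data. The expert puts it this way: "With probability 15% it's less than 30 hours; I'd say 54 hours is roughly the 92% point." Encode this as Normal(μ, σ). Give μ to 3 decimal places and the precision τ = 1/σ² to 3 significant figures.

μ = 40.188, τ = 0.0103

The p-quantile of Normal(μ,σ) is μ + z_p·σ, with z_{0.15} = -1.036 and z_{0.92} = 1.405.
Eliminate σ: μ = (z₂·x₁ − z₁·x₂)/(z₂ − z₁) = (1.405·30 − (-1.036)·54)/2.442 = 40.188.
Then σ = (x₂ − x₁)/(z₂ − z₁) = (54 − 30)/2.442 = 9.830.
Precision τ = 1/σ² = 1/9.83² = 0.0103.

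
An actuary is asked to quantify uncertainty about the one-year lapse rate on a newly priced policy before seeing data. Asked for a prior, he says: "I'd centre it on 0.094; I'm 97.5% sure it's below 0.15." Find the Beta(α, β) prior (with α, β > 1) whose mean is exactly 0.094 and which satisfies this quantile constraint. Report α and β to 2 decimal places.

With mean 0.094 fixed, write α = 0.094s, β = 0.906s where s = α+β.
Need P(θ < 0.15) = 0.975 under Beta(0.094s, 0.906s). Normal approximation: (q−m)/√(m(1−m)/s) ≈ z_{0.975} = 1.96, so s ≈ 0.094·0.906·(1.96)²/(0.15−0.094)² = 104.3.
At s = 104.3: P(θ<0.15) ≈ 0.963. Adjusting to match 0.975 gives s ≈ 128.00.
So α = 0.094·128.00 ≈ 12.03, β = 0.906·128.00 ≈ 115.96.

α ≈ 12.03, β ≈ 115.96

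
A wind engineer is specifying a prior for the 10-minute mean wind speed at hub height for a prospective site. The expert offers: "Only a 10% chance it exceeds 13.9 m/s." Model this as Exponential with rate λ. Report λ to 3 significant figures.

P(T > 13.9) = e^(−λ·13.9) = 0.1, so λ = −ln(0.1)/13.9 = 0.166.

λ ≈ 0.166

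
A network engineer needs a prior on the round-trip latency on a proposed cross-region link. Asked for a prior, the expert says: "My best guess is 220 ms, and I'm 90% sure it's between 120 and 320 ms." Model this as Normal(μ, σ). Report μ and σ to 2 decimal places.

μ = 220.00, σ = 60.80

A symmetric 90% interval runs μ ± z·σ with z = 1.645.
Half-width = 100, so σ = 100/1.645 = 60.80.
μ is the stated best guess, 220.00.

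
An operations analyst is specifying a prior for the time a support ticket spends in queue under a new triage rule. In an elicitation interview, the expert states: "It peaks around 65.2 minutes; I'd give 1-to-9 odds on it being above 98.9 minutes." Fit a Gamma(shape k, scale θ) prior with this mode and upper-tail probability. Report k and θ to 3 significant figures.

k ≈ 11.7, θ ≈ 6.07

Gamma(k,θ) with k>1 has mode (k−1)θ, so θ = 65.2/(k−1).
Need P(X < 98.9) = 0.9 with θ tied to k this way. Start at k = 2, θ = 65.2: P(X<98.9) ≈ 0.448.
Too low — raise k to concentrate. Iterating converges to k ≈ 11.7.
Then θ = 65.2/(11.7−1) ≈ 6.07.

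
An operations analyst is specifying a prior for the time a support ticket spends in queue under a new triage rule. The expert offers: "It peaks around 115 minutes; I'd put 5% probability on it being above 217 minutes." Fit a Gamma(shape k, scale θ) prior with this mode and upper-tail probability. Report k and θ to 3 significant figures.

k ≈ 7.9, θ ≈ 16.7

Gamma(k,θ) with k>1 has mode (k−1)θ, so θ = 115/(k−1).
Need P(X < 217) = 0.95 with θ tied to k this way. Start at k = 2, θ = 115: P(X<217) ≈ 0.563.
Too low — raise k to concentrate. Iterating converges to k ≈ 7.9.
Then θ = 115/(7.9−1) ≈ 16.7.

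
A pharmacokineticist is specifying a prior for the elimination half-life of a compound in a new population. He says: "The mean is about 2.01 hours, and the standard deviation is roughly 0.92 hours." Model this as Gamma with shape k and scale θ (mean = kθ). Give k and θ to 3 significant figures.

For Gamma(k, scale θ): mean = kθ, variance = kθ², so CV = 1/√k.
CV = SD/mean = 0.92/2.01 = 0.4577, hence k = 1/CV² = 4.77.
Then θ = mean/k = 2.01/4.77 = 0.421.

k ≈ 4.77, θ ≈ 0.421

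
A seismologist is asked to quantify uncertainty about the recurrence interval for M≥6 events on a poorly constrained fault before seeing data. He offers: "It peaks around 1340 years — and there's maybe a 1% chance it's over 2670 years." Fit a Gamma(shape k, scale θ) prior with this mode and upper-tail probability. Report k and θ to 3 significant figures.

Gamma(k,θ) with k>1 has mode (k−1)θ, so θ = 1340/(k−1).
Need P(X < 2670) = 0.99 with θ tied to k this way. Start at k = 2, θ = 1340: P(X<2670) ≈ 0.592.
Too low — raise k to concentrate. Iterating converges to k ≈ 11.3.
Then θ = 1340/(11.3−1) ≈ 130.

k ≈ 11.3, θ ≈ 130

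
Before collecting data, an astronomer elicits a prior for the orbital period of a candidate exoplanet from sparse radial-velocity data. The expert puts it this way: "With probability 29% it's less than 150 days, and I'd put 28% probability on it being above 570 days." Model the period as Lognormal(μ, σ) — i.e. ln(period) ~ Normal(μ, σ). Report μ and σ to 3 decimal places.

If T ~ Lognormal(μ,σ) then ln T ~ Normal(μ,σ), so the p-quantile of ln T is μ + z_p·σ.
ln(150) = 5.011 and ln(570) = 6.346; z_{0.29} = -0.5534, z_{0.72} = 0.5828.
σ = (6.346 − 5.011)/(0.5828 − (-0.5534)) = 1.175.
μ = 5.011 − (-0.5534)·1.175 = 5.661.

μ ≈ 5.661, σ ≈ 1.175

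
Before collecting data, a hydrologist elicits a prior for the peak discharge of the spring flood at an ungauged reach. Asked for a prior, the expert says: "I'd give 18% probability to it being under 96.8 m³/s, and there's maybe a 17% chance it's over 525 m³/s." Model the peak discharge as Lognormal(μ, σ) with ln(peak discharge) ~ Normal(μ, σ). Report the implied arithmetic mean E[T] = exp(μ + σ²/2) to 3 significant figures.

E[T] ≈ 333 m³/s

If T ~ Lognormal(μ,σ) then ln T ~ Normal(μ,σ), so the p-quantile of ln T is μ + z_p·σ.
ln(96.8) = 4.573 and ln(525) = 6.263; z_{0.18} = -0.9154, z_{0.83} = 0.9542.
σ = (6.263 − 4.573)/(0.9542 − (-0.9154)) = 0.904.
μ = 4.573 − (-0.9154)·0.904 = 5.400.
E[T] = exp(μ + σ²/2) = exp(5.400 + 0.4089) = 333 m³/s.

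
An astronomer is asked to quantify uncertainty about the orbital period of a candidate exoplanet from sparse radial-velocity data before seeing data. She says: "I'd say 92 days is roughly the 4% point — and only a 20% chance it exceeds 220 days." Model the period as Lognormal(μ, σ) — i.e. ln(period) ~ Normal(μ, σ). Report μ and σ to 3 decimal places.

If T ~ Lognormal(μ,σ) then ln T ~ Normal(μ,σ), so the p-quantile of ln T is μ + z_p·σ.
ln(92) = 4.522 and ln(220) = 5.394; z_{0.04} = -1.751, z_{0.8} = 0.8416.
σ = (5.394 − 4.522)/(0.8416 − (-1.751)) = 0.336.
μ = 4.522 − (-1.751)·0.336 = 5.111.

μ ≈ 5.111, σ ≈ 0.336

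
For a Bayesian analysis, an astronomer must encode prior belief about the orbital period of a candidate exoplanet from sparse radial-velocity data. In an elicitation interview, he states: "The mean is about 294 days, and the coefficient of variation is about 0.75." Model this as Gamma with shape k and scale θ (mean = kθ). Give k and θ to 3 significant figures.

k ≈ 1.78, θ ≈ 165

For Gamma(k, scale θ): mean = kθ, variance = kθ², so CV = 1/√k.
CV = 0.75, hence k = 1/CV² = 1.78.
Then θ = mean/k = 294/1.78 = 165.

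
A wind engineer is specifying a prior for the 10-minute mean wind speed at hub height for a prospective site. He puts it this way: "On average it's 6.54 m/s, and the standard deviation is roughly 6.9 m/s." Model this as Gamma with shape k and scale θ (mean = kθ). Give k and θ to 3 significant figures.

k ≈ 0.898, θ ≈ 7.28

For Gamma(k, scale θ): mean = kθ, variance = kθ², so CV = 1/√k.
CV = SD/mean = 6.9/6.54 = 1.055, hence k = 1/CV² = 0.898.
Then θ = mean/k = 6.54/0.898 = 7.28.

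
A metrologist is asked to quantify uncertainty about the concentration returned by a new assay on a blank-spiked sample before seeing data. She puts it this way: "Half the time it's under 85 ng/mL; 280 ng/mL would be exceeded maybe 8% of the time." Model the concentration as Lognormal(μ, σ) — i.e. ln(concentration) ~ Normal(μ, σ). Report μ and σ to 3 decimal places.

If T ~ Lognormal(μ,σ) then ln T ~ Normal(μ,σ), so the p-quantile of ln T is μ + z_p·σ.
ln(85) = 4.443 and ln(280) = 5.635; z_{0.5} = 0, z_{0.92} = 1.405.
σ = (5.635 − 4.443)/(1.405 − (0)) = 0.848.
μ = 4.443 − (0)·0.848 = 4.443.

μ ≈ 4.443, σ ≈ 0.848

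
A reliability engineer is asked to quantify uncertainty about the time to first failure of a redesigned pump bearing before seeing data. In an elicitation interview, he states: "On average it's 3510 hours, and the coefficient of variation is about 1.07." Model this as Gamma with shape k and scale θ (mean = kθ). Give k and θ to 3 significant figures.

k ≈ 0.873, θ ≈ 4020

For Gamma(k, scale θ): mean = kθ, variance = kθ², so CV = 1/√k.
CV = 1.07, hence k = 1/CV² = 0.873.
Then θ = mean/k = 3510/0.873 = 4020.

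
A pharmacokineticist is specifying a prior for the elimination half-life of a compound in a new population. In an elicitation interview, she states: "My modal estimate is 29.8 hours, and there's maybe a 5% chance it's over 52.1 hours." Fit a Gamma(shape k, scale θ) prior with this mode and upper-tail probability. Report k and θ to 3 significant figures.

k ≈ 9.94, θ ≈ 3.33

Gamma(k,θ) with k>1 has mode (k−1)θ, so θ = 29.8/(k−1).
Need P(X < 52.1) = 0.95 with θ tied to k this way. Start at k = 2, θ = 29.8: P(X<52.1) ≈ 0.522.
Too low — raise k to concentrate. Iterating converges to k ≈ 9.94.
Then θ = 29.8/(9.94−1) ≈ 3.33.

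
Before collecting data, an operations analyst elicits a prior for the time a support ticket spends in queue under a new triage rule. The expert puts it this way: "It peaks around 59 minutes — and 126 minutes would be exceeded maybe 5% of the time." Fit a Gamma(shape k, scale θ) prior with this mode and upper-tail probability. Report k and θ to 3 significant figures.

k ≈ 5.79, θ ≈ 12.3

Gamma(k,θ) with k>1 has mode (k−1)θ, so θ = 59/(k−1).
Need P(X < 126) = 0.95 with θ tied to k this way. Start at k = 2, θ = 59: P(X<126) ≈ 0.629.
Too low — raise k to concentrate. Iterating converges to k ≈ 5.79.
Then θ = 59/(5.79−1) ≈ 12.3.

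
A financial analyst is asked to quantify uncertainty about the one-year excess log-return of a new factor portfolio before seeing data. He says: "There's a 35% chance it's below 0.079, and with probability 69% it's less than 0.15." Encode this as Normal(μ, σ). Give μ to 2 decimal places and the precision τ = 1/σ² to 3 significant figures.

μ = 0.11, τ = 154

The p-quantile of Normal(μ,σ) is μ + z_p·σ, with z_{0.35} = -0.3853 and z_{0.69} = 0.4959.
Eliminate σ: μ = (z₂·x₁ − z₁·x₂)/(z₂ − z₁) = (0.4959·0.079 − (-0.3853)·0.15)/0.8812 = 0.11.
Then σ = (x₂ − x₁)/(z₂ − z₁) = (0.15 − 0.079)/0.8812 = 0.08.
Precision τ = 1/σ² = 1/0.08057² = 154.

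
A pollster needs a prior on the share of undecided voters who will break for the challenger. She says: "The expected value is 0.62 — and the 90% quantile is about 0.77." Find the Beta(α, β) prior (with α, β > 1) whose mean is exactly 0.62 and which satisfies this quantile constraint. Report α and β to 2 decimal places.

α ≈ 9.92, β ≈ 6.08

With mean 0.62 fixed, write α = 0.62s, β = 0.38s where s = α+β.
Need P(θ < 0.77) = 0.9 under Beta(0.62s, 0.38s). Normal approximation: (q−m)/√(m(1−m)/s) ≈ z_{0.9} = 1.28, so s ≈ 0.62·0.38·(1.28)²/(0.77−0.62)² = 17.2.
At s = 17.2: P(θ<0.77) ≈ 0.909. Adjusting to match 0.9 gives s ≈ 16.00.
So α = 0.62·16.00 ≈ 9.92, β = 0.38·16.00 ≈ 6.08.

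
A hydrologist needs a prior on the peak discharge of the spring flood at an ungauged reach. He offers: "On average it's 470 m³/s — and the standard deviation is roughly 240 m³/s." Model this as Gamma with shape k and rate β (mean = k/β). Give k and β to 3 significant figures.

k ≈ 3.84, β ≈ 0.00816

For Gamma(k, rate β): mean = k/β, variance = k/β², so CV = 1/√k.
CV = SD/mean = 240/470 = 0.5106, hence k = 1/CV² = 3.84.
Then β = k/mean = 3.84/470 = 0.00816.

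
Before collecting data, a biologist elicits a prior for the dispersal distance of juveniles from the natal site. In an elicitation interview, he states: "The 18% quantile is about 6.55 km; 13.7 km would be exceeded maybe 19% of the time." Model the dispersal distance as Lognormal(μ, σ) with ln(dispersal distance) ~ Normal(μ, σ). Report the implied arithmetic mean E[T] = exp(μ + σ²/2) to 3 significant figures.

If T ~ Lognormal(μ,σ) then ln T ~ Normal(μ,σ), so the p-quantile of ln T is μ + z_p·σ.
ln(6.55) = 1.879 and ln(13.7) = 2.617; z_{0.18} = -0.9154, z_{0.81} = 0.8779.
σ = (2.617 − 1.879)/(0.8779 − (-0.9154)) = 0.412.
μ = 1.879 − (-0.9154)·0.412 = 2.256.
E[T] = exp(μ + σ²/2) = exp(2.256 + 0.0847) = 10.4 km.

E[T] ≈ 10.4 km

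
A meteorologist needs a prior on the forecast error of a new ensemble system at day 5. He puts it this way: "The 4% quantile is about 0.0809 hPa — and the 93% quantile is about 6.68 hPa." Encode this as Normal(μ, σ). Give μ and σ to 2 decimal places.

μ = 3.66, σ = 2.05

The p-quantile of Normal(μ,σ) is μ + z_p·σ, with z_{0.04} = -1.751 and z_{0.93} = 1.476.
Eliminate σ: μ = (z₂·x₁ − z₁·x₂)/(z₂ − z₁) = (1.476·0.0809 − (-1.751)·6.68)/3.226 = 3.66.
Then σ = (x₂ − x₁)/(z₂ − z₁) = (6.68 − 0.0809)/3.226 = 2.05.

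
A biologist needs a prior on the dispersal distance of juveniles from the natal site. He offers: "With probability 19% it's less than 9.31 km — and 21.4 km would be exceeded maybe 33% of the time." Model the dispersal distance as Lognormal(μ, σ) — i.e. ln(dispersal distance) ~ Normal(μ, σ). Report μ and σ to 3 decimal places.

If T ~ Lognormal(μ,σ) then ln T ~ Normal(μ,σ), so the p-quantile of ln T is μ + z_p·σ.
ln(9.31) = 2.231 and ln(21.4) = 3.063; z_{0.19} = -0.8779, z_{0.67} = 0.4399.
σ = (3.063 − 2.231)/(0.4399 − (-0.8779)) = 0.632.
μ = 2.231 − (-0.8779)·0.632 = 2.786.

μ ≈ 2.786, σ ≈ 0.632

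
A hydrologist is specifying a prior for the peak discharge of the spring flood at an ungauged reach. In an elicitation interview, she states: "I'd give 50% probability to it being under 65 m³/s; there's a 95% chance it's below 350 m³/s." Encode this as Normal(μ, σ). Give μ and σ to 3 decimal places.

The p-quantile of Normal(μ,σ) is μ + z_p·σ, with z_{0.5} = 0 and z_{0.95} = 1.645.
Eliminate σ: μ = (z₂·x₁ − z₁·x₂)/(z₂ − z₁) = (1.645·65 − (0)·350)/1.645 = 65.000.
Then σ = (x₂ − x₁)/(z₂ − z₁) = (350 − 65)/1.645 = 173.268.

μ = 65.000, σ = 173.268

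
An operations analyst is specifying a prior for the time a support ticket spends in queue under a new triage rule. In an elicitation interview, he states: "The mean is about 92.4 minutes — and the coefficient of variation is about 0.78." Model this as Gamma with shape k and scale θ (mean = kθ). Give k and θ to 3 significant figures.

k ≈ 1.64, θ ≈ 56.2

For Gamma(k, scale θ): mean = kθ, variance = kθ², so CV = 1/√k.
CV = 0.78, hence k = 1/CV² = 1.64.
Then θ = mean/k = 92.4/1.64 = 56.2.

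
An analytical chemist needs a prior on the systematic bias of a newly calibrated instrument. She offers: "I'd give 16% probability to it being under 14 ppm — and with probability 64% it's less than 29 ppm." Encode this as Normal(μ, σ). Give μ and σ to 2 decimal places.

The p-quantile of Normal(μ,σ) is μ + z_p·σ, with z_{0.16} = -0.9945 and z_{0.64} = 0.3585.
Eliminate σ: μ = (z₂·x₁ − z₁·x₂)/(z₂ − z₁) = (0.3585·14 − (-0.9945)·29)/1.353 = 25.03.
Then σ = (x₂ − x₁)/(z₂ − z₁) = (29 − 14)/1.353 = 11.09.

μ = 25.03, σ = 11.09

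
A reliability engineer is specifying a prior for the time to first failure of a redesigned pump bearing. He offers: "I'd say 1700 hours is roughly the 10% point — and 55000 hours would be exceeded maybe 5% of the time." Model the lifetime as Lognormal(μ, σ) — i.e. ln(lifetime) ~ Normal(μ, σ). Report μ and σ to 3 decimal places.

μ ≈ 8.961, σ ≈ 1.188

If T ~ Lognormal(μ,σ) then ln T ~ Normal(μ,σ), so the p-quantile of ln T is μ + z_p·σ.
ln(1700) = 7.438 and ln(55000) = 10.92; z_{0.1} = -1.282, z_{0.95} = 1.645.
σ = (10.92 − 7.438)/(1.645 − (-1.282)) = 1.188.
μ = 7.438 − (-1.282)·1.188 = 8.961.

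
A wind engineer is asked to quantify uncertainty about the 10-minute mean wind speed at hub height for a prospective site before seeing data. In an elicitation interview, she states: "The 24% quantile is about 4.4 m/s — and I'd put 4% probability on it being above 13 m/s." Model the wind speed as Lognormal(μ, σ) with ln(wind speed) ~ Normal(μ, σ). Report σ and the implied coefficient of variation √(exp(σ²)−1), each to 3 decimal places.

σ ≈ 0.441, CV ≈ 0.463

If T ~ Lognormal(μ,σ) then ln T ~ Normal(μ,σ), so the p-quantile of ln T is μ + z_p·σ.
ln(4.4) = 1.482 and ln(13) = 2.565; z_{0.24} = -0.7063, z_{0.96} = 1.751.
σ = (2.565 − 1.482)/(1.751 − (-0.7063)) = 0.441.
μ = 1.482 − (-0.7063)·0.441 = 1.793.
CV = √(exp(σ²)−1) = √(exp(0.1944)−1) = 0.463.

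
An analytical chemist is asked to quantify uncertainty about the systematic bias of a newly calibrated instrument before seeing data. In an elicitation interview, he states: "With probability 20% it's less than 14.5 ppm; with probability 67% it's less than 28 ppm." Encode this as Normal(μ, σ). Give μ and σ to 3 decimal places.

The p-quantile of Normal(μ,σ) is μ + z_p·σ, with z_{0.2} = -0.8416 and z_{0.67} = 0.4399.
Eliminate σ: μ = (z₂·x₁ − z₁·x₂)/(z₂ − z₁) = (0.4399·14.5 − (-0.8416)·28)/1.282 = 23.366.
Then σ = (x₂ − x₁)/(z₂ − z₁) = (28 − 14.5)/1.282 = 10.534.

μ = 23.366, σ = 10.534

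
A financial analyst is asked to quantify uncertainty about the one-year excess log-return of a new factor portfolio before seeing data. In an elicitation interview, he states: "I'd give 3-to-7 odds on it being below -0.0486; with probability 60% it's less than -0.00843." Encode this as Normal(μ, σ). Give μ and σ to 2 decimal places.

For Normal(μ,σ), the p-quantile is μ + z_p·σ. Here z_{0.3} = -0.5244, z_{0.6} = 0.2533.
So -0.0486 = μ − 0.5244σ and -0.00843 = μ + 0.2533σ.
Subtracting: σ = (-0.00843 − -0.0486)/(0.2533 − (-0.5244)) = 0.05.
Then μ = -0.0486 − (-0.5244)·0.05 = -0.02.

μ = -0.02, σ = 0.05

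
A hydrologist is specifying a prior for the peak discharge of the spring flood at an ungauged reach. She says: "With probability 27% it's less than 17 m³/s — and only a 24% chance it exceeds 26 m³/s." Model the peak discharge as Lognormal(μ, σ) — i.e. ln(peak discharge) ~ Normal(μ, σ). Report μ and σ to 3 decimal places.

μ ≈ 3.031, σ ≈ 0.322

If T ~ Lognormal(μ,σ) then ln T ~ Normal(μ,σ), so the p-quantile of ln T is μ + z_p·σ.
ln(17) = 2.833 and ln(26) = 3.258; z_{0.27} = -0.6128, z_{0.76} = 0.7063.
σ = (3.258 − 2.833)/(0.7063 − (-0.6128)) = 0.322.
μ = 2.833 − (-0.6128)·0.322 = 3.031.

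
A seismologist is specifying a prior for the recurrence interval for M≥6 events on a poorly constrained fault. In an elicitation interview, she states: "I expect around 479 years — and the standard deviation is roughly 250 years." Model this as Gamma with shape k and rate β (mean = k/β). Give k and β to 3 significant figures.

k ≈ 3.67, β ≈ 0.00766

For Gamma(k, rate β): mean = k/β, variance = k/β², so CV = 1/√k.
CV = SD/mean = 250/479 = 0.5219, hence k = 1/CV² = 3.67.
Then β = k/mean = 3.67/479 = 0.00766.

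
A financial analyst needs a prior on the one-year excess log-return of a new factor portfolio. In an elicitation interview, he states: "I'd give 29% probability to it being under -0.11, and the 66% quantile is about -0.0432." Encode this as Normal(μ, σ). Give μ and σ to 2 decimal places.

μ = -0.07, σ = 0.07

For Normal(μ,σ), the p-quantile is μ + z_p·σ. Here z_{0.29} = -0.5534, z_{0.66} = 0.4125.
So -0.11 = μ − 0.5534σ and -0.0432 = μ + 0.4125σ.
Subtracting: σ = (-0.0432 − -0.11)/(0.4125 − (-0.5534)) = 0.07.
Then μ = -0.11 − (-0.5534)·0.07 = -0.07.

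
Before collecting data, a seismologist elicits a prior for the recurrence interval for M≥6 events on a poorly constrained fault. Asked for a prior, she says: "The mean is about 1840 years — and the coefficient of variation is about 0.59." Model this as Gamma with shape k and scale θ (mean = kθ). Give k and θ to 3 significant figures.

For Gamma(k, scale θ): mean = kθ, variance = kθ², so CV = 1/√k.
CV = 0.59, hence k = 1/CV² = 2.87.
Then θ = mean/k = 1840/2.87 = 641.

k ≈ 2.87, θ ≈ 641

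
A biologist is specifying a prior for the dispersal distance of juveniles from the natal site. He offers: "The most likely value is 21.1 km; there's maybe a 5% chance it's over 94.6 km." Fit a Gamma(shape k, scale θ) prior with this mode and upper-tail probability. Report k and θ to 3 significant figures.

Gamma(k,θ) with k>1 has mode (k−1)θ, so θ = 21.1/(k−1).
Need P(X < 94.6) = 0.95 with θ tied to k this way. Start at k = 2, θ = 21.1: P(X<94.6) ≈ 0.938.
Too low — raise k to concentrate. Iterating converges to k ≈ 2.09.
Then θ = 21.1/(2.09−1) ≈ 19.3.

k ≈ 2.09, θ ≈ 19.3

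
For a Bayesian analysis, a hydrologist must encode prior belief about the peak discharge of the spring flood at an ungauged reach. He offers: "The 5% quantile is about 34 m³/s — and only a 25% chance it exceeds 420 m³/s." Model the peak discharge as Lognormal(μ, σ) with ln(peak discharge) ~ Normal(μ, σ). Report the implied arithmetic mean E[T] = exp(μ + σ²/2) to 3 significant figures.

E[T] ≈ 364 m³/s

If T ~ Lognormal(μ,σ) then ln T ~ Normal(μ,σ), so the p-quantile of ln T is μ + z_p·σ.
ln(34) = 3.526 and ln(420) = 6.04; z_{0.05} = -1.645, z_{0.75} = 0.6745.
σ = (6.04 − 3.526)/(0.6745 − (-1.645)) = 1.084.
μ = 3.526 − (-1.645)·1.084 = 5.309.
E[T] = exp(μ + σ²/2) = exp(5.309 + 0.5874) = 364 m³/s.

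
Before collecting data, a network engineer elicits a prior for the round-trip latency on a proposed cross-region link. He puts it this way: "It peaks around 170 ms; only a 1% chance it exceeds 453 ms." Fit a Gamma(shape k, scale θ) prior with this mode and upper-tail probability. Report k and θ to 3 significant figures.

Gamma(k,θ) with k>1 has mode (k−1)θ, so θ = 170/(k−1).
Need P(X < 453) = 0.99 with θ tied to k this way. Start at k = 2, θ = 170: P(X<453) ≈ 0.745.
Too low — raise k to concentrate. Iterating converges to k ≈ 5.82.
Then θ = 170/(5.82−1) ≈ 35.3.

k ≈ 5.82, θ ≈ 35.3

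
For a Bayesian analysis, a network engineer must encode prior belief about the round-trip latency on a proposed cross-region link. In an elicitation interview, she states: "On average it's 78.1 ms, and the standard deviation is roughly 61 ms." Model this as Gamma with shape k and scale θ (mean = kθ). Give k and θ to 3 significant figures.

k ≈ 1.64, θ ≈ 47.6

For Gamma(k, scale θ): mean = kθ, variance = kθ², so CV = 1/√k.
CV = SD/mean = 61/78.1 = 0.781, hence k = 1/CV² = 1.64.
Then θ = mean/k = 78.1/1.64 = 47.6.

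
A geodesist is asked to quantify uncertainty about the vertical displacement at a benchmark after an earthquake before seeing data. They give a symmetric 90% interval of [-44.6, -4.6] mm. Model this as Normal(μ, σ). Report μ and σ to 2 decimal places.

A symmetric 90% interval runs μ ± z·σ with z = 1.645.
Half-width = 20, so σ = 20/1.645 = 12.16.
μ is the interval midpoint, -24.60.

μ = -24.60, σ = 12.16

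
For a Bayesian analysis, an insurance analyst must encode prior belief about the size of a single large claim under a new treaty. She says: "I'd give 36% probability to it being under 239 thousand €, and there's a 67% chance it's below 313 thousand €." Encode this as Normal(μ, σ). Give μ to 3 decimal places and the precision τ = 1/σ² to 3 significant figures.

μ = 272.225, τ = 0.000116

For Normal(μ,σ), the p-quantile is μ + z_p·σ. Here z_{0.36} = -0.3585, z_{0.67} = 0.4399.
So 239 = μ − 0.3585σ and 313 = μ + 0.4399σ.
Subtracting: σ = (313 − 239)/(0.4399 − (-0.3585)) = 92.689.
Then μ = 239 − (-0.3585)·92.689 = 272.225.
Precision τ = 1/σ² = 1/92.69² = 0.000116.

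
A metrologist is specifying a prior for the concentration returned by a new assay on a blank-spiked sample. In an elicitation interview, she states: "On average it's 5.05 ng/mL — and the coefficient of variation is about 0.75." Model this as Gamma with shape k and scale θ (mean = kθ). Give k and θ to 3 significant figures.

For Gamma(k, scale θ): mean = kθ, variance = kθ², so CV = 1/√k.
CV = 0.75, hence k = 1/CV² = 1.78.
Then θ = mean/k = 5.05/1.78 = 2.84.

k ≈ 1.78, θ ≈ 2.84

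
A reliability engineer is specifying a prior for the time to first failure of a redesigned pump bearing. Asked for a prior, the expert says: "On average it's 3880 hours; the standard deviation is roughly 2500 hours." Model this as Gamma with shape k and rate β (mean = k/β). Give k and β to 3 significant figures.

For Gamma(k, rate β): mean = k/β, variance = k/β², so CV = 1/√k.
CV = SD/mean = 2500/3880 = 0.6443, hence k = 1/CV² = 2.41.
Then β = k/mean = 2.41/3880 = 0.000621.

k ≈ 2.41, β ≈ 0.000621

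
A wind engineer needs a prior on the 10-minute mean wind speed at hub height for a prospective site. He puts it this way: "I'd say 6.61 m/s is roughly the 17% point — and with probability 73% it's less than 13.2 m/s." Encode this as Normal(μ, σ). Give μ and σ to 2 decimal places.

μ = 10.62, σ = 4.21

The p-quantile of Normal(μ,σ) is μ + z_p·σ, with z_{0.17} = -0.9542 and z_{0.73} = 0.6128.
Eliminate σ: μ = (z₂·x₁ − z₁·x₂)/(z₂ − z₁) = (0.6128·6.61 − (-0.9542)·13.2)/1.567 = 10.62.
Then σ = (x₂ − x₁)/(z₂ − z₁) = (13.2 − 6.61)/1.567 = 4.21.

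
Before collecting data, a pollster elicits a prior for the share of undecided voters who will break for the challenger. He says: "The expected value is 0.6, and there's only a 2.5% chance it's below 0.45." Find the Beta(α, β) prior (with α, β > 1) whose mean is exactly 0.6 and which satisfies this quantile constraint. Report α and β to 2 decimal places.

With mean 0.6 fixed, write α = 0.6s, β = 0.4s where s = α+β.
Need P(θ < 0.45) = 0.025 under Beta(0.6s, 0.4s). Normal approximation: (q−m)/√(m(1−m)/s) ≈ z_{0.025} = -1.96, so s ≈ 0.6·0.4·(-1.96)²/(0.45−0.6)² = 41.0.
At s = 41.0: P(θ<0.45) ≈ 0.027. Adjusting to match 0.025 gives s ≈ 42.07.
So α = 0.6·42.07 ≈ 25.24, β = 0.4·42.07 ≈ 16.83.

α ≈ 25.24, β ≈ 16.83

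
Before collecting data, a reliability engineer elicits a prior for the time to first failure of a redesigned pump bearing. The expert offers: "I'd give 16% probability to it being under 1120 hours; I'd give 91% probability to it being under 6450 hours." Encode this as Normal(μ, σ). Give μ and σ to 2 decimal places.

μ = 3389.80, σ = 2282.45

The p-quantile of Normal(μ,σ) is μ + z_p·σ, with z_{0.16} = -0.9945 and z_{0.91} = 1.341.
Eliminate σ: μ = (z₂·x₁ − z₁·x₂)/(z₂ − z₁) = (1.341·1120 − (-0.9945)·6450)/2.335 = 3389.80.
Then σ = (x₂ − x₁)/(z₂ − z₁) = (6450 − 1120)/2.335 = 2282.45.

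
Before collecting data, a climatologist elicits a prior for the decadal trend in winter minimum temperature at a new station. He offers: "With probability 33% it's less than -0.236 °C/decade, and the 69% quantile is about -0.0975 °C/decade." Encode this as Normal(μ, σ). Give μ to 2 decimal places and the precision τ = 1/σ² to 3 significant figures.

The p-quantile of Normal(μ,σ) is μ + z_p·σ, with z_{0.33} = -0.4399 and z_{0.69} = 0.4959.
Eliminate σ: μ = (z₂·x₁ − z₁·x₂)/(z₂ − z₁) = (0.4959·-0.236 − (-0.4399)·-0.0975)/0.9358 = -0.17.
Then σ = (x₂ − x₁)/(z₂ − z₁) = (-0.0975 − -0.236)/0.9358 = 0.15.
Precision τ = 1/σ² = 1/0.148² = 45.6.

μ = -0.17, τ = 45.6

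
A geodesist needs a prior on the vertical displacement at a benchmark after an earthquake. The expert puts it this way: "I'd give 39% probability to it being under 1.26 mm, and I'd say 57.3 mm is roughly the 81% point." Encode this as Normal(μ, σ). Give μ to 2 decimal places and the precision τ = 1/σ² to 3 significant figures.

μ = 14.79, τ = 0.000426

The p-quantile of Normal(μ,σ) is μ + z_p·σ, with z_{0.39} = -0.2793 and z_{0.81} = 0.8779.
Eliminate σ: μ = (z₂·x₁ − z₁·x₂)/(z₂ − z₁) = (0.8779·1.26 − (-0.2793)·57.3)/1.157 = 14.79.
Then σ = (x₂ − x₁)/(z₂ − z₁) = (57.3 − 1.26)/1.157 = 48.43.
Precision τ = 1/σ² = 1/48.43² = 0.000426.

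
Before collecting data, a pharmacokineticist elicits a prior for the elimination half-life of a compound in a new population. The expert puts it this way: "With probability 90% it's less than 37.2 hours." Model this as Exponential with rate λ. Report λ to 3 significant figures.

P(T < 37.2) = 1 − e^(−λ·37.2) = 0.9, so λ = −ln(1−0.9)/37.2 = −ln(0.1)/37.2 = 0.0619.

λ ≈ 0.0619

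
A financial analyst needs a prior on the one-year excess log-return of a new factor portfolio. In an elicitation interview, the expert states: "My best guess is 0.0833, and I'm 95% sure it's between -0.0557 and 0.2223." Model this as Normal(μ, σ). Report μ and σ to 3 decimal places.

μ = 0.083, σ = 0.071

A symmetric 95% interval runs μ ± z·σ with z = 1.96.
Half-width = 0.139, so σ = 0.139/1.96 = 0.071.
μ is the stated best guess, 0.083.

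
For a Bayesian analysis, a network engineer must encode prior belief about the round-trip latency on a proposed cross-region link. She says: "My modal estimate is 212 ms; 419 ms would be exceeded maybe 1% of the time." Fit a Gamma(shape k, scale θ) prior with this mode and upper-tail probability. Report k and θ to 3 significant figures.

Gamma(k,θ) with k>1 has mode (k−1)θ, so θ = 212/(k−1).
Need P(X < 419) = 0.99 with θ tied to k this way. Start at k = 2, θ = 212: P(X<419) ≈ 0.588.
Too low — raise k to concentrate. Iterating converges to k ≈ 11.6.
Then θ = 212/(11.6−1) ≈ 20.

k ≈ 11.6, θ ≈ 20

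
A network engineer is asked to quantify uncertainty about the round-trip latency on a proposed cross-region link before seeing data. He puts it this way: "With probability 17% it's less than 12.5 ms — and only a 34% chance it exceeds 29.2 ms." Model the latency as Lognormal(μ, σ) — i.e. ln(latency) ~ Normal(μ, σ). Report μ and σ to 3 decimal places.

If T ~ Lognormal(μ,σ) then ln T ~ Normal(μ,σ), so the p-quantile of ln T is μ + z_p·σ.
ln(12.5) = 2.526 and ln(29.2) = 3.374; z_{0.17} = -0.9542, z_{0.66} = 0.4125.
σ = (3.374 − 2.526)/(0.4125 − (-0.9542)) = 0.621.
μ = 2.526 − (-0.9542)·0.621 = 3.118.

μ ≈ 3.118, σ ≈ 0.621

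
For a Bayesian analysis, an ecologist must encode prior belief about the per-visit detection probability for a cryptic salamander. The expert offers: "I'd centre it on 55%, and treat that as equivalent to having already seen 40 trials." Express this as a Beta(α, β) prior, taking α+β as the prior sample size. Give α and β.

Under the effective-sample-size interpretation, Beta(α, β) has prior mean α/(α+β) and prior sample size α+β.
So α+β = 40 and α/(α+β) = 0.55, giving α = 0.55·40 = 22 and β = 40 − 22 = 18.

α = 22, β = 18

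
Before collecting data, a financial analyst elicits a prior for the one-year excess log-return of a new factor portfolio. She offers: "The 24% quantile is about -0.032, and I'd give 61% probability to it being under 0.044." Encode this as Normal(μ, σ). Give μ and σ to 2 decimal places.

μ = 0.02, σ = 0.08

The p-quantile of Normal(μ,σ) is μ + z_p·σ, with z_{0.24} = -0.7063 and z_{0.61} = 0.2793.
Eliminate σ: μ = (z₂·x₁ − z₁·x₂)/(z₂ − z₁) = (0.2793·-0.032 − (-0.7063)·0.044)/0.9856 = 0.02.
Then σ = (x₂ − x₁)/(z₂ − z₁) = (0.044 − -0.032)/0.9856 = 0.08.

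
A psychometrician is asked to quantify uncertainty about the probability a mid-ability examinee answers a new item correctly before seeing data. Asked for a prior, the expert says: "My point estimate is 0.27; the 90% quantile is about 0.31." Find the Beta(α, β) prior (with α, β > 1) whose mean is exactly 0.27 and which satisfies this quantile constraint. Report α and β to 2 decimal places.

α ≈ 55.79, β ≈ 150.83

With mean 0.27 fixed, write α = 0.27s, β = 0.73s where s = α+β.
Need P(θ < 0.31) = 0.9 under Beta(0.27s, 0.73s). Normal approximation: (q−m)/√(m(1−m)/s) ≈ z_{0.9} = 1.28, so s ≈ 0.27·0.73·(1.28)²/(0.31−0.27)² = 202.3.
At s = 202.3: P(θ<0.31) ≈ 0.898. Adjusting to match 0.9 gives s ≈ 206.62.
So α = 0.27·206.62 ≈ 55.79, β = 0.73·206.62 ≈ 150.83.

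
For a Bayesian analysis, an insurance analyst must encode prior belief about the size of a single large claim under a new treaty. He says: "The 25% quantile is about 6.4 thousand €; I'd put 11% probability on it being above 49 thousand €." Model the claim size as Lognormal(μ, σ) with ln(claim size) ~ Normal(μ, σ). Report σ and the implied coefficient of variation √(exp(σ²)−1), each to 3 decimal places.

σ ≈ 1.071, CV ≈ 1.465

If T ~ Lognormal(μ,σ) then ln T ~ Normal(μ,σ), so the p-quantile of ln T is μ + z_p·σ.
ln(6.4) = 1.856 and ln(49) = 3.892; z_{0.25} = -0.6745, z_{0.89} = 1.227.
σ = (3.892 − 1.856)/(1.227 − (-0.6745)) = 1.071.
μ = 1.856 − (-0.6745)·1.071 = 2.579.
CV = √(exp(σ²)−1) = √(exp(1.1465)−1) = 1.465.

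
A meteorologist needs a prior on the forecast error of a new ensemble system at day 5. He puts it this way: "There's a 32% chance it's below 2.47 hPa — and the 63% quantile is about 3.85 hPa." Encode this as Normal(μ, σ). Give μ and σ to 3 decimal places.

μ = 3.277, σ = 1.726

For Normal(μ,σ), the p-quantile is μ + z_p·σ. Here z_{0.32} = -0.4677, z_{0.63} = 0.3319.
So 2.47 = μ − 0.4677σ and 3.85 = μ + 0.3319σ.
Subtracting: σ = (3.85 − 2.47)/(0.3319 − (-0.4677)) = 1.726.
Then μ = 2.47 − (-0.4677)·1.726 = 3.277.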